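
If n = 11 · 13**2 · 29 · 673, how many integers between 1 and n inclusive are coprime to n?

29352960

φ(36282103) = 36282103 · (1 − 1/11) · (1 − 1/13) · (1 − 1/29) · (1 − 1/673)
       = 36282103 · 2257920/2790931 = 29352960.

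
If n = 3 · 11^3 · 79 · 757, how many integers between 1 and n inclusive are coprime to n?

φ(3) = 3 − 1 = 2.
φ(11^3) = 11^2·(11−1) = 121·10 = 1210.
φ(79) = 79 − 1 = 78.
φ(757) = 757 − 1 = 756.
Multiply: 2 · 1210 · 78 · 756 = 142702560.

142702560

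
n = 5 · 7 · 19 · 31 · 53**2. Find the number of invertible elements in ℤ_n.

35717760

φ(57907535) = 57907535 · (1 − 1/5) · (1 − 1/7) · (1 − 1/19) · (1 − 1/31) · (1 − 1/53)
       = 57907535 · 673920/1092595 = 35717760.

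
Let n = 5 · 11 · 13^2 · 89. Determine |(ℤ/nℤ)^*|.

549120

φ(827255) = 827255 · (1 − 1/5) · (1 − 1/11) · (1 − 1/13) · (1 − 1/89)
       = 827255 · 42240/63635 = 549120.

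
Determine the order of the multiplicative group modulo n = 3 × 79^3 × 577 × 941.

φ(803096928969) = 803096928969 · (1 − 1/3) · (1 − 1/79) · (1 − 1/577) · (1 − 1/941)
       = 803096928969 · 84464640/128680809 = 527143818240.

527143818240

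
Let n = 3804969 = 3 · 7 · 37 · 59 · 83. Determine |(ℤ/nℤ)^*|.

φ(3804969) = 3804969 · (1 − 1/3) · (1 − 1/7) · (1 − 1/37) · (1 − 1/59) · (1 − 1/83)
       = 3804969 · 2054592/3804969 = 2054592.

2054592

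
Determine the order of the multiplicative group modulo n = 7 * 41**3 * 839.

338082720

φ(7) = 7 − 1 = 6.
φ(41^3) = 41^2·(41−1) = 1681·40 = 67240.
φ(839) = 839 − 1 = 838.
φ(404773033) = 6 × 67240 × 838 = 338082720.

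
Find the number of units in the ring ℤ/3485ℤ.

2560

Prime factorization: 3485 = 5 × 17 × 41.
φ(5) = 5 − 1 = 4.
φ(17) = 17 − 1 = 16.
φ(41) = 41 − 1 = 40.
φ(3485) = 4 × 16 × 40 = 2560.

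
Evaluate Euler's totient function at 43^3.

77658

φ(79507) = 79507 · (1 − 1/43)
       = 79507 · 42/43 = 77658.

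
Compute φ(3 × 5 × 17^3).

φ(3) = 3 − 1 = 2.
φ(5) = 5 − 1 = 4.
φ(17^3) = 17^3 − 17^2 = 4913 − 289 = 4624.
φ(73695) = 2 × 4 × 4624 = 36992.

36992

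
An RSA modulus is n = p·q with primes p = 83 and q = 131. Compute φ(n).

10660

φ(83) = 83 − 1 = 82.
φ(131) = 131 − 1 = 130.
Since φ is multiplicative, φ(10873) = 82 · 130 = 10660.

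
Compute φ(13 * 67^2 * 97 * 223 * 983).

φ(1240860822461) = 1240860822461 · (1 − 1/13) · (1 − 1/67) · (1 − 1/97) · (1 − 1/223) · (1 − 1/983)
       = 1240860822461 · 16575280128/18520310783 = 1110543768576.

1110543768576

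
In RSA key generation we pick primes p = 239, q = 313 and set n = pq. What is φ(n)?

φ(239) = 239 − 1 = 238.
φ(313) = 313 − 1 = 312.
Since φ is multiplicative, φ(74807) = 238 · 312 = 74256.

74256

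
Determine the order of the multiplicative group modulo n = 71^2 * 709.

3518760

φ(3574069) = 3574069 · (1 − 1/71) · (1 − 1/709)
       = 3574069 · 49560/50339 = 3518760.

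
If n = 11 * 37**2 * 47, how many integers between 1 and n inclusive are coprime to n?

612720

φ(11) = 11 − 1 = 10.
φ(37^2) = 37^1·(37−1) = 37·36 = 1332.
φ(47) = 47 − 1 = 46.
Multiply: 10 · 1332 · 46 = 612720.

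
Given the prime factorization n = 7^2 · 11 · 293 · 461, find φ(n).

56414400

φ(7^2) = 7^2 − 7^1 = 49 − 7 = 42.
φ(11) = 11 − 1 = 10.
φ(293) = 293 − 1 = 292.
φ(461) = 461 − 1 = 460.
Multiply: 42 · 10 · 292 · 460 = 56414400.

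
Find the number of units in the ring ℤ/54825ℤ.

54825 = 3 · 5^2 · 17 · 43.
φ(3) = 3 − 1 = 2.
φ(5^2) = 5^1·(5−1) = 5·4 = 20.
φ(17) = 17 − 1 = 16.
φ(43) = 43 − 1 = 42.
Since φ is multiplicative, φ(54825) = 2 · 20 · 16 · 42 = 26880.

26880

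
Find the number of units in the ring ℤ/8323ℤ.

6720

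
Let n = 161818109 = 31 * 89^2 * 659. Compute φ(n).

φ(161818109) = 161818109 · (1 − 1/31) · (1 − 1/89) · (1 − 1/659)
       = 161818109 · 1737120/1818181 = 154603680.

154603680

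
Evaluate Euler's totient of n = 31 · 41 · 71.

φ(90241) = 90241 · (1 − 1/31) · (1 − 1/41) · (1 − 1/71)
       = 90241 · 84000/90241 = 84000.

84000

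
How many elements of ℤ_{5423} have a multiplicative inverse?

Factor 5423: 5423 = 11 · 17 · 29.
φ(5423) = 5423 · (1 − 1/11) · (1 − 1/17) · (1 − 1/29)
       = 5423 · 4480/5423 = 4480.

4480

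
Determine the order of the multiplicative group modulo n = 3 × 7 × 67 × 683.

540144

φ(960981) = 960981 · (1 − 1/3) · (1 − 1/7) · (1 − 1/67) · (1 − 1/683)
       = 960981 · 540144/960981 = 540144.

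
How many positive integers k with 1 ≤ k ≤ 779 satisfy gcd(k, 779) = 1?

720

First factor: 779 = 19 × 41.
φ(779) = 779 · (1 − 1/19) · (1 − 1/41)
       = 779 · 720/779 = 720.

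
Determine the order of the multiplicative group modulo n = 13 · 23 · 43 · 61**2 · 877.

35549902080

φ(41956466669) = 41956466669 · (1 − 1/13) · (1 − 1/23) · (1 − 1/43) · (1 − 1/61) · (1 − 1/877)
       = 41956466669 · 582785280/687810929 = 35549902080.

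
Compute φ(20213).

17920

Prime factorization: 20213 = 17 · 29 · 41.
φ(20213) = 20213 · (1 − 1/17) · (1 − 1/29) · (1 − 1/41)
       = 20213 · 17920/20213 = 17920.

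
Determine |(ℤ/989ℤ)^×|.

924

989 = 23 · 43.
φ(989) = 989 · (1 − 1/23) · (1 − 1/43)
       = 989 · 924/989 = 924.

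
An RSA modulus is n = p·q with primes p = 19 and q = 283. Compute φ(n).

5076

φ(5377) = 5377 · (1 − 1/19) · (1 − 1/283)
       = 5377 · 5076/5377 = 5076.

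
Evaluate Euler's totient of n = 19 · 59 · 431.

φ(483151) = 483151 · (1 − 1/19) · (1 − 1/59) · (1 − 1/431)
       = 483151 · 448920/483151 = 448920.

448920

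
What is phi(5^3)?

φ(125) = 125 · (1 − 1/5)
       = 125 · 4/5 = 100.

100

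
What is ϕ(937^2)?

877032

φ(937^2) = 937^2 − 937^1 = 877969 − 937 = 877032.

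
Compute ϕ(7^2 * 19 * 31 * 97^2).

φ(7^2) = 7^2 − 7^1 = 49 − 7 = 42.
φ(19) = 19 − 1 = 18.
φ(31) = 31 − 1 = 30.
φ(97^2) = 97^1·(97−1) = 97·96 = 9312.
Multiply: 42 · 18 · 30 · 9312 = 211196160.

211196160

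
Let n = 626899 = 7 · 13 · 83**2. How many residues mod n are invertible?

490032

φ(626899) = 626899 · (1 − 1/7) · (1 − 1/13) · (1 − 1/83)
       = 626899 · 5904/7553 = 490032.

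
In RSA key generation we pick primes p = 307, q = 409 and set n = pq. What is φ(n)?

124848

φ(307) = 307 − 1 = 306.
φ(409) = 409 − 1 = 408.
φ(125563) = 306 × 408 = 124848.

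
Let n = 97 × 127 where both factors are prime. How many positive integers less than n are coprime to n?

φ(pq) = (p−1)(q−1) = 96 · 126 = 12096.

12096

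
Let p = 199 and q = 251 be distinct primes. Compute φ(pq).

49500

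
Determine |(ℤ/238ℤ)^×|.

96

238 = 2 × 7 × 17.
φ(238) = 238 · (1 − 1/2) · (1 − 1/7) · (1 − 1/17)
       = 238 · 96/238 = 96.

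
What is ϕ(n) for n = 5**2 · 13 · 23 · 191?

φ(5^2) = 5^1·(5−1) = 5·4 = 20.
φ(13) = 13 − 1 = 12.
φ(23) = 23 − 1 = 22.
φ(191) = 191 − 1 = 190.
φ(1427725) = 20 × 12 × 22 × 190 = 1003200.

1003200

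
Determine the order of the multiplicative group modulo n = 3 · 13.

φ(3) = 3 − 1 = 2.
φ(13) = 13 − 1 = 12.
Since φ is multiplicative, φ(39) = 2 · 12 = 24.

24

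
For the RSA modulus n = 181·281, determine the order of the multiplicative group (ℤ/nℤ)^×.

50400

φ(pq) = (p−1)(q−1) = 180 · 280 = 50400.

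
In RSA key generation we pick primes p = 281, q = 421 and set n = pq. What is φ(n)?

117600

φ(281) = 281 − 1 = 280.
φ(421) = 421 − 1 = 420.
φ(118301) = 280 × 420 = 117600.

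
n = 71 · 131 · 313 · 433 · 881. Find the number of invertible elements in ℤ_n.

1079350272000

φ(71) = 71 − 1 = 70.
φ(131) = 131 − 1 = 130.
φ(313) = 313 − 1 = 312.
φ(433) = 433 − 1 = 432.
φ(881) = 881 − 1 = 880.
Multiply: 70 · 130 · 312 · 432 · 880 = 1079350272000.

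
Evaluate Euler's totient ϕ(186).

Factor 186: 186 = 2 · 3 · 31.
φ(186) = 186 · (1 − 1/2) · (1 − 1/3) · (1 − 1/31)
       = 186 · 60/186 = 60.

60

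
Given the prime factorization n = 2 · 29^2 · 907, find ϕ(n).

735672

φ(1525574) = 1525574 · (1 − 1/2) · (1 − 1/29) · (1 − 1/907)
       = 1525574 · 25368/52606 = 735672.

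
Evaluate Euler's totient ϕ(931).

756

First factor: 931 = 7^2 * 19.
φ(7^2) = 7^2 − 7^1 = 49 − 7 = 42.
φ(19) = 19 − 1 = 18.
φ(931) = 42 × 18 = 756.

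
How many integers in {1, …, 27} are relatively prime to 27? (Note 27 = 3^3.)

18

φ(27) = 27 · (1 − 1/3)
       = 27 · 2/3 = 18.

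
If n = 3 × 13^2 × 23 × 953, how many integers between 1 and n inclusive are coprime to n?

φ(3) = 3 − 1 = 2.
φ(13^2) = 13^1·(13−1) = 13·12 = 156.
φ(23) = 23 − 1 = 22.
φ(953) = 953 − 1 = 952.
φ(11112933) = 2 × 156 × 22 × 952 = 6534528.

6534528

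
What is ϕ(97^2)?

9312

φ(97^2) = 97^1·(97−1) = 97·96 = 9312.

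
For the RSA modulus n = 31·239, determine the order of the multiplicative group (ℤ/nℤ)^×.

φ(pq) = (p−1)(q−1) = 30 · 238 = 7140.

7140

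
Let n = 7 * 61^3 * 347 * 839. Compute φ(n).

φ(462571616311) = 462571616311 · (1 − 1/7) · (1 − 1/61) · (1 − 1/347) · (1 − 1/839)
       = 462571616311 · 104381280/124313791 = 388402742880.

388402742880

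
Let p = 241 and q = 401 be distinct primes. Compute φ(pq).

φ(96641) = 96641 · (1 − 1/241) · (1 − 1/401)
       = 96641 · 96000/96641 = 96000.

96000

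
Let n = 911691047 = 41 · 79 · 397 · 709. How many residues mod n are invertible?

874748160

φ(41) = 41 − 1 = 40.
φ(79) = 79 − 1 = 78.
φ(397) = 397 − 1 = 396.
φ(709) = 709 − 1 = 708.
Since φ is multiplicative, φ(911691047) = 40 · 78 · 396 · 708 = 874748160.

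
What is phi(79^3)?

486798

φ(79^3) = 79^3 − 79^2 = 493039 − 6241 = 486798.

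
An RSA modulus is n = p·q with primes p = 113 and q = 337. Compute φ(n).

37632

φ(n) = (p − 1)(q − 1) = (113−1)(337−1) = 112·336 = 37632.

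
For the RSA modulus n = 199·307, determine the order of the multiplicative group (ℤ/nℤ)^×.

φ(199) = 199 − 1 = 198.
φ(307) = 307 − 1 = 306.
Since φ is multiplicative, φ(61093) = 198 · 306 = 60588.

60588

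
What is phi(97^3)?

903264

φ(97^3) = 97^3 − 97^2 = 912673 − 9409 = 903264.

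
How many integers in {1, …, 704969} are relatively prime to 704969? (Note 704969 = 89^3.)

697048

φ(89^3) = 89^3 − 89^2 = 704969 − 7921 = 697048.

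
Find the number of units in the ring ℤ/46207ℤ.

First factor: 46207 = 7^2 · 23 · 41.
φ(7^2) = 7^1·(7−1) = 7·6 = 42.
φ(23) = 23 − 1 = 22.
φ(41) = 41 − 1 = 40.
φ(46207) = 42 × 22 × 40 = 36960.

36960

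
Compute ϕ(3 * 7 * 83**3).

6778776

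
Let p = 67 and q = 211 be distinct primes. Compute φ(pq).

For distinct primes, φ(pq) = (p−1)(q−1) = 66 × 210 = 13860.

13860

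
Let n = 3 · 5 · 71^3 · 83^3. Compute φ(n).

1594684458080

φ(3069732854355) = 3069732854355 · (1 − 1/3) · (1 − 1/5) · (1 − 1/71) · (1 − 1/83)
       = 3069732854355 · 45920/88395 = 1594684458080.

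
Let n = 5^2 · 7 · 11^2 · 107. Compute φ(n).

1399200

φ(2265725) = 2265725 · (1 − 1/5) · (1 − 1/7) · (1 − 1/11) · (1 − 1/107)
       = 2265725 · 25440/41195 = 1399200.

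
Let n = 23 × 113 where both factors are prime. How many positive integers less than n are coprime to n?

φ(23) = 23 − 1 = 22.
φ(113) = 113 − 1 = 112.
φ(2599) = 22 × 112 = 2464.

2464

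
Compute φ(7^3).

294

φ(7^3) = 7^2·(7−1) = 49·6 = 294.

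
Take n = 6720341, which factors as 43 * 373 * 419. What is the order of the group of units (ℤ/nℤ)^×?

6530832

φ(43) = 43 − 1 = 42.
φ(373) = 373 − 1 = 372.
φ(419) = 419 − 1 = 418.
Since φ is multiplicative, φ(6720341) = 42 · 372 · 418 = 6530832.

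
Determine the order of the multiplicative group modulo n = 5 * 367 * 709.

φ(5) = 5 − 1 = 4.
φ(367) = 367 − 1 = 366.
φ(709) = 709 − 1 = 708.
Since φ is multiplicative, φ(1301015) = 4 · 366 · 708 = 1036512.

1036512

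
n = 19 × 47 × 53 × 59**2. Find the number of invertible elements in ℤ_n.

φ(164752249) = 164752249 · (1 − 1/19) · (1 − 1/47) · (1 − 1/53) · (1 − 1/59)
       = 164752249 · 2497248/2792411 = 147337632.

147337632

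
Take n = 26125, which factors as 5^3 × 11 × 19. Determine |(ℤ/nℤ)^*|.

φ(26125) = 26125 · (1 − 1/5) · (1 − 1/11) · (1 − 1/19)
       = 26125 · 720/1045 = 18000.

18000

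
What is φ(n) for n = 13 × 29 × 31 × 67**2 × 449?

19969044480

φ(23555861407) = 23555861407 · (1 − 1/13) · (1 − 1/29) · (1 − 1/31) · (1 − 1/67) · (1 − 1/449)
       = 23555861407 · 298045440/351580021 = 19969044480.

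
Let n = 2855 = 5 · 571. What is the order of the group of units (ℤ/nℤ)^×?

2280

φ(2855) = 2855 · (1 − 1/5) · (1 − 1/571)
       = 2855 · 2280/2855 = 2280.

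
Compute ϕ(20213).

20213 = 17 × 29 × 41.
φ(20213) = 20213 · (1 − 1/17) · (1 − 1/29) · (1 − 1/41)
       = 20213 · 17920/20213 = 17920.

17920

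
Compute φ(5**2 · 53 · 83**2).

7078240

φ(5^2) = 5^1·(5−1) = 5·4 = 20.
φ(53) = 53 − 1 = 52.
φ(83^2) = 83^2 − 83^1 = 6889 − 83 = 6806.
φ(9127925) = 20 × 52 × 6806 = 7078240.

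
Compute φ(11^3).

φ(1331) = 1331 · (1 − 1/11)
       = 1331 · 10/11 = 1210.

1210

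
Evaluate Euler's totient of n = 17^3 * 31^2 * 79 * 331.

φ(123459705557) = 123459705557 · (1 − 1/17) · (1 − 1/31) · (1 − 1/79) · (1 − 1/331)
       = 123459705557 · 12355200/13780523 = 110690236800.

110690236800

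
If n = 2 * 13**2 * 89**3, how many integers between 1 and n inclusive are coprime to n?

108739488

φ(238279522) = 238279522 · (1 − 1/2) · (1 − 1/13) · (1 − 1/89)
       = 238279522 · 1056/2314 = 108739488.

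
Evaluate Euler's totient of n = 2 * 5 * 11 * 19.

720

φ(2090) = 2090 · (1 − 1/2) · (1 − 1/5) · (1 − 1/11) · (1 − 1/19)
       = 2090 · 720/2090 = 720.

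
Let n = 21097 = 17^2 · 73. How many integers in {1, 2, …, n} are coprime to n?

19584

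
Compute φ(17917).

Factor 17917: 17917 = 19 * 23 * 41.
φ(17917) = 17917 · (1 − 1/19) · (1 − 1/23) · (1 − 1/41)
       = 17917 · 15840/17917 = 15840.

15840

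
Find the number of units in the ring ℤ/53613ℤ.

28512

53613 = 3^2 * 7 * 23 * 37.
φ(53613) = 53613 · (1 − 1/3) · (1 − 1/7) · (1 − 1/23) · (1 − 1/37)
       = 53613 · 9504/17871 = 28512.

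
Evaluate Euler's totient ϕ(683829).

408240

Prime factorization: 683829 = 3^3 * 19 * 31 * 43.
φ(683829) = 683829 · (1 − 1/3) · (1 − 1/19) · (1 − 1/31) · (1 − 1/43)
       = 683829 · 45360/75981 = 408240.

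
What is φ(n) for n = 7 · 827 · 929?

φ(5377981) = 5377981 · (1 − 1/7) · (1 − 1/827) · (1 − 1/929)
       = 5377981 · 4599168/5377981 = 4599168.

4599168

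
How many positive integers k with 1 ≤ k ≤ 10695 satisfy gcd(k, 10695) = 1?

5280

10695 = 3 * 5 * 23 * 31.
φ(3) = 3 − 1 = 2.
φ(5) = 5 − 1 = 4.
φ(23) = 23 − 1 = 22.
φ(31) = 31 − 1 = 30.
Since φ is multiplicative, φ(10695) = 2 · 4 · 22 · 30 = 5280.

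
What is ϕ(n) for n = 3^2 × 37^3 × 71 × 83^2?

φ(222978102363) = 222978102363 · (1 − 1/3) · (1 − 1/37) · (1 − 1/71) · (1 − 1/83)
       = 222978102363 · 413280/654123 = 140879299680.

140879299680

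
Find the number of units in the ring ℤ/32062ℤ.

Factor 32062: 32062 = 2 * 17 * 23 * 41.
φ(32062) = 32062 · (1 − 1/2) · (1 − 1/17) · (1 − 1/23) · (1 − 1/41)
       = 32062 · 14080/32062 = 14080.

14080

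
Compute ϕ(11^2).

110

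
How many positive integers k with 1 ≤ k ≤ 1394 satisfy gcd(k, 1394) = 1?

640

1394 = 2 · 17 · 41.
φ(2) = 2 − 1 = 1.
φ(17) = 17 − 1 = 16.
φ(41) = 41 − 1 = 40.
Since φ is multiplicative, φ(1394) = 1 · 16 · 40 = 640.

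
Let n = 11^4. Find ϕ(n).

13310

φ(14641) = 14641 · (1 − 1/11)
       = 14641 · 10/11 = 13310.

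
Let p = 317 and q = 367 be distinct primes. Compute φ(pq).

115656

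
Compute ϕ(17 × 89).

φ(17) = 17 − 1 = 16.
φ(89) = 89 − 1 = 88.
Multiply: 16 · 88 = 1408.

1408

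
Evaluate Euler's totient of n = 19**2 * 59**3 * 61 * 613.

φ(2772385037867) = 2772385037867 · (1 − 1/19) · (1 − 1/59) · (1 − 1/61) · (1 − 1/613)
       = 2772385037867 · 38335680/41917553 = 2535483539520.

2535483539520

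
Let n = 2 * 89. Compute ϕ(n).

88

φ(178) = 178 · (1 − 1/2) · (1 − 1/89)
       = 178 · 88/178 = 88.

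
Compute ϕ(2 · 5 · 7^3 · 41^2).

φ(5765830) = 5765830 · (1 − 1/2) · (1 − 1/5) · (1 − 1/7) · (1 − 1/41)
       = 5765830 · 960/2870 = 1928640.

1928640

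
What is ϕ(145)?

112

Prime factorization: 145 = 5 × 29.
φ(5) = 5 − 1 = 4.
φ(29) = 29 − 1 = 28.
Multiply: 4 · 28 = 112.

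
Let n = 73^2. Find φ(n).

5256

φ(5329) = 5329 · (1 − 1/73)
       = 5329 · 72/73 = 5256.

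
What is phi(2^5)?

16

φ(32) = 32 · (1 − 1/2)
       = 32 · 1/2 = 16.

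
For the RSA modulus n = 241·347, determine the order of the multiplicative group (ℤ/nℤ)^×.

φ(241) = 241 − 1 = 240.
φ(347) = 347 − 1 = 346.
Since φ is multiplicative, φ(83627) = 240 · 346 = 83040.

83040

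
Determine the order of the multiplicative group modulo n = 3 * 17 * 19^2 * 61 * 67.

43338240

φ(3) = 3 − 1 = 2.
φ(17) = 17 − 1 = 16.
φ(19^2) = 19^2 − 19^1 = 361 − 19 = 342.
φ(61) = 61 − 1 = 60.
φ(67) = 67 − 1 = 66.
Multiply: 2 · 16 · 342 · 60 · 66 = 43338240.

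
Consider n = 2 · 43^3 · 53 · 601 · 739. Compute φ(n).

1788122044800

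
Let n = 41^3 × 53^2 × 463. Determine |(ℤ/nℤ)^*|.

φ(89636378207) = 89636378207 · (1 − 1/41) · (1 − 1/53) · (1 − 1/463)
       = 89636378207 · 960960/1006099 = 85614809280.

85614809280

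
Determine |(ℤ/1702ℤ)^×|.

1702 = 2 · 23 · 37.
φ(2) = 2 − 1 = 1.
φ(23) = 23 − 1 = 22.
φ(37) = 37 − 1 = 36.
Multiply: 1 · 22 · 36 = 792.

792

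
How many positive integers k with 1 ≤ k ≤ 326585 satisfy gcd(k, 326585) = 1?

Prime factorization: 326585 = 5 * 7**2 * 31 * 43.
φ(5) = 5 − 1 = 4.
φ(7^2) = 7^2 − 7^1 = 49 − 7 = 42.
φ(31) = 31 − 1 = 30.
φ(43) = 43 − 1 = 42.
Since φ is multiplicative, φ(326585) = 4 · 42 · 30 · 42 = 211680.

211680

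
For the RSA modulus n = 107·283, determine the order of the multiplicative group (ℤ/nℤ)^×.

φ(pq) = (p−1)(q−1) = 106 · 282 = 29892.

29892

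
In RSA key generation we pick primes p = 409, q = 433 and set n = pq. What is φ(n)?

176256

For distinct primes, φ(pq) = (p−1)(q−1) = 408 × 432 = 176256.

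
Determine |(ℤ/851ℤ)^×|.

792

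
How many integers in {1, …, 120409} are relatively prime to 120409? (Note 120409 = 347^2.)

120062

φ(347^2) = 347^1·(347−1) = 347·346 = 120062.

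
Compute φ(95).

72

First factor: 95 = 5 · 19.
φ(5) = 5 − 1 = 4.
φ(19) = 19 − 1 = 18.
Since φ is multiplicative, φ(95) = 4 · 18 = 72.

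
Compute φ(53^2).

2756

φ(2809) = 2809 · (1 − 1/53)
       = 2809 · 52/53 = 2756.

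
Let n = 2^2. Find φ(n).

2

φ(4) = 4 · (1 − 1/2)
       = 4 · 1/2 = 2.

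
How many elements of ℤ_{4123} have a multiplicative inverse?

3240

4123 = 7 · 19 · 31.
φ(4123) = 4123 · (1 − 1/7) · (1 − 1/19) · (1 − 1/31)
       = 4123 · 3240/4123 = 3240.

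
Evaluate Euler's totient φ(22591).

20160

Factor 22591: 22591 = 19 · 29 · 41.
φ(19) = 19 − 1 = 18.
φ(29) = 29 − 1 = 28.
φ(41) = 41 − 1 = 40.
Since φ is multiplicative, φ(22591) = 18 · 28 · 40 = 20160.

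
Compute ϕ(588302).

232320

588302 = 2 · 11^3 · 13 · 17.
φ(588302) = 588302 · (1 − 1/2) · (1 − 1/11) · (1 − 1/13) · (1 − 1/17)
       = 588302 · 1920/4862 = 232320.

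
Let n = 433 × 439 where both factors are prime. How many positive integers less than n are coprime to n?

189216

φ(pq) = (p−1)(q−1) = 432 · 438 = 189216.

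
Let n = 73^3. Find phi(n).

383688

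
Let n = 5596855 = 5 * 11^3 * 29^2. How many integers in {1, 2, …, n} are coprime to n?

φ(5) = 5 − 1 = 4.
φ(11^3) = 11^3 − 11^2 = 1331 − 121 = 1210.
φ(29^2) = 29^1·(29−1) = 29·28 = 812.
Since φ is multiplicative, φ(5596855) = 4 · 1210 · 812 = 3930080.

3930080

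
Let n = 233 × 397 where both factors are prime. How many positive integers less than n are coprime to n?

91872

For distinct primes, φ(pq) = (p−1)(q−1) = 232 × 396 = 91872.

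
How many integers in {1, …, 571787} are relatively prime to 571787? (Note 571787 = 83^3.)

φ(571787) = 571787 · (1 − 1/83)
       = 571787 · 82/83 = 564898.

564898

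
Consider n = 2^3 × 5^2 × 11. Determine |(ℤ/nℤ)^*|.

φ(2200) = 2200 · (1 − 1/2) · (1 − 1/5) · (1 − 1/11)
       = 2200 · 40/110 = 800.

800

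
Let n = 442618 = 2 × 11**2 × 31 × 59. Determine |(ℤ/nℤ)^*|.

191400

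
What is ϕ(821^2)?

673220

φ(821^2) = 821^2 − 821^1 = 674041 − 821 = 673220.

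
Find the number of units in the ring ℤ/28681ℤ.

25872

Prime factorization: 28681 = 23 * 29 * 43.
φ(23) = 23 − 1 = 22.
φ(29) = 29 − 1 = 28.
φ(43) = 43 − 1 = 42.
Since φ is multiplicative, φ(28681) = 22 · 28 · 42 = 25872.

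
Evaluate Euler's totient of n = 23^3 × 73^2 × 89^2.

479078176896

φ(513581346503) = 513581346503 · (1 − 1/23) · (1 − 1/73) · (1 − 1/89)
       = 513581346503 · 139392/149431 = 479078176896.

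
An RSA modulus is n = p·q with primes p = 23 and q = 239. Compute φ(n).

φ(5497) = 5497 · (1 − 1/23) · (1 − 1/239)
       = 5497 · 5236/5497 = 5236.

5236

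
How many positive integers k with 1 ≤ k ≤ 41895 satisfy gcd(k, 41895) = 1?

18144

First factor: 41895 = 3^2 × 5 × 7^2 × 19.
φ(41895) = 41895 · (1 − 1/3) · (1 − 1/5) · (1 − 1/7) · (1 − 1/19)
       = 41895 · 864/1995 = 18144.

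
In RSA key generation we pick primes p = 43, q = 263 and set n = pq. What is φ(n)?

φ(n) = (p − 1)(q − 1) = (43−1)(263−1) = 42·262 = 11004.

11004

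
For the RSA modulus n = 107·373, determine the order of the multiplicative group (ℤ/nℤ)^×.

39432

φ(n) = (p − 1)(q − 1) = (107−1)(373−1) = 106·372 = 39432.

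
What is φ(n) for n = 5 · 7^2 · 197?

32928

φ(48265) = 48265 · (1 − 1/5) · (1 − 1/7) · (1 − 1/197)
       = 48265 · 4704/6895 = 32928.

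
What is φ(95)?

72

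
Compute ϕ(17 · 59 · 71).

φ(17) = 17 − 1 = 16.
φ(59) = 59 − 1 = 58.
φ(71) = 71 − 1 = 70.
Multiply: 16 · 58 · 70 = 64960.

64960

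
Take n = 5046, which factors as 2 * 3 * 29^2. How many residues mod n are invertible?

1624

φ(5046) = 5046 · (1 − 1/2) · (1 − 1/3) · (1 − 1/29)
       = 5046 · 56/174 = 1624.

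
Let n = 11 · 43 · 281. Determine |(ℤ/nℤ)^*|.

φ(11) = 11 − 1 = 10.
φ(43) = 43 − 1 = 42.
φ(281) = 281 − 1 = 280.
φ(132913) = 10 × 42 × 280 = 117600.

117600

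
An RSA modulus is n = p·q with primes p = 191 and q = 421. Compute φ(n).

φ(pq) = (p−1)(q−1) = 190 · 420 = 79800.

79800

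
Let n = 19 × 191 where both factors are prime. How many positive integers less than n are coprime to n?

φ(n) = (p − 1)(q − 1) = (19−1)(191−1) = 18·190 = 3420.

3420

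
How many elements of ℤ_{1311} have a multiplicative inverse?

792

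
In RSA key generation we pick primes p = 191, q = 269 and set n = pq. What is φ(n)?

φ(n) = (p − 1)(q − 1) = (191−1)(269−1) = 190·268 = 50920.

50920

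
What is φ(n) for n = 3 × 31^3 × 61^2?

211035600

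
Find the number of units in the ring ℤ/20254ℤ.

First factor: 20254 = 2 · 13 · 19 · 41.
φ(2) = 2 − 1 = 1.
φ(13) = 13 − 1 = 12.
φ(19) = 19 − 1 = 18.
φ(41) = 41 − 1 = 40.
φ(20254) = 1 × 12 × 18 × 40 = 8640.

8640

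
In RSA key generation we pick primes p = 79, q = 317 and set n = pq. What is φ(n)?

24648

φ(25043) = 25043 · (1 − 1/79) · (1 − 1/317)
       = 25043 · 24648/25043 = 24648.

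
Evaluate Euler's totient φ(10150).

3360

Factor 10150: 10150 = 2 · 5**2 · 7 · 29.
φ(2) = 2 − 1 = 1.
φ(5^2) = 5^1·(5−1) = 5·4 = 20.
φ(7) = 7 − 1 = 6.
φ(29) = 29 − 1 = 28.
Multiply: 1 · 20 · 6 · 28 = 3360.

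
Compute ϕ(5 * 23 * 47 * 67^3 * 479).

φ(778673903185) = 778673903185 · (1 − 1/5) · (1 − 1/23) · (1 − 1/47) · (1 − 1/67) · (1 − 1/479)
       = 778673903185 · 127706304/173462665 = 573273598656.

573273598656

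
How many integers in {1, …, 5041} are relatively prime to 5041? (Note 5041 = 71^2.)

φ(71^2) = 71^2 − 71^1 = 5041 − 71 = 4970.

4970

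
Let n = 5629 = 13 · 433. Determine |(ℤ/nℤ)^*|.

φ(13) = 13 − 1 = 12.
φ(433) = 433 − 1 = 432.
φ(5629) = 12 × 432 = 5184.

5184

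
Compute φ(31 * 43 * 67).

φ(31) = 31 − 1 = 30.
φ(43) = 43 − 1 = 42.
φ(67) = 67 − 1 = 66.
φ(89311) = 30 × 42 × 66 = 83160.

83160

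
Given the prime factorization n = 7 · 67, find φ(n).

φ(7) = 7 − 1 = 6.
φ(67) = 67 − 1 = 66.
Since φ is multiplicative, φ(469) = 6 · 66 = 396.

396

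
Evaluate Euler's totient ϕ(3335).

Prime factorization: 3335 = 5 · 23 · 29.
φ(3335) = 3335 · (1 − 1/5) · (1 − 1/23) · (1 − 1/29)
       = 3335 · 2464/3335 = 2464.

2464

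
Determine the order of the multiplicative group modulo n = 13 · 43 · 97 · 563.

φ(13) = 13 − 1 = 12.
φ(43) = 43 − 1 = 42.
φ(97) = 97 − 1 = 96.
φ(563) = 563 − 1 = 562.
Since φ is multiplicative, φ(30527549) = 12 · 42 · 96 · 562 = 27191808.

27191808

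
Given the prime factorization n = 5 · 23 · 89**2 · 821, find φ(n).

φ(747861215) = 747861215 · (1 − 1/5) · (1 − 1/23) · (1 − 1/89) · (1 − 1/821)
       = 747861215 · 6350080/8402935 = 565157120.

565157120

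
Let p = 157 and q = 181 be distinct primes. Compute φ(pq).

φ(pq) = (p−1)(q−1) = 156 · 180 = 28080.

28080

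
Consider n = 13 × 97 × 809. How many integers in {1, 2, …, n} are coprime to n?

φ(1020149) = 1020149 · (1 − 1/13) · (1 − 1/97) · (1 − 1/809)
       = 1020149 · 930816/1020149 = 930816.

930816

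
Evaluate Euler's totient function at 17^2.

272

φ(289) = 289 · (1 − 1/17)
       = 289 · 16/17 = 272.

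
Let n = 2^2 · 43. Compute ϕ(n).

φ(2^2) = 2^1·(2−1) = 2·1 = 2.
φ(43) = 43 − 1 = 42.
Since φ is multiplicative, φ(172) = 2 · 42 = 84.

84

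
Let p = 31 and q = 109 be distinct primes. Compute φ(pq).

3240

φ(31) = 31 − 1 = 30.
φ(109) = 109 − 1 = 108.
Since φ is multiplicative, φ(3379) = 30 · 108 = 3240.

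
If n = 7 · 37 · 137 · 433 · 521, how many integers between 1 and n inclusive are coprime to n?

6599024640

φ(7) = 7 − 1 = 6.
φ(37) = 37 − 1 = 36.
φ(137) = 137 − 1 = 136.
φ(433) = 433 − 1 = 432.
φ(521) = 521 − 1 = 520.
Since φ is multiplicative, φ(8004716419) = 6 · 36 · 136 · 432 · 520 = 6599024640.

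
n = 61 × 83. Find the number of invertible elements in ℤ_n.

φ(5063) = 5063 · (1 − 1/61) · (1 − 1/83)
       = 5063 · 4920/5063 = 4920.

4920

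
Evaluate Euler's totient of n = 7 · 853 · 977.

4989312

φ(7) = 7 − 1 = 6.
φ(853) = 853 − 1 = 852.
φ(977) = 977 − 1 = 976.
φ(5833667) = 6 × 852 × 976 = 4989312.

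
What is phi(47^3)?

101614

φ(47^3) = 47^3 − 47^2 = 103823 − 2209 = 101614.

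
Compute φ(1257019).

Factor 1257019: 1257019 = 23 · 31 · 41 · 43.
φ(23) = 23 − 1 = 22.
φ(31) = 31 − 1 = 30.
φ(41) = 41 − 1 = 40.
φ(43) = 43 − 1 = 42.
φ(1257019) = 22 × 30 × 40 × 42 = 1108800.

1108800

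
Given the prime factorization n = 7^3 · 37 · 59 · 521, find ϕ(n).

319213440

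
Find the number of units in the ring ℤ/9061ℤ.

7680

Factor 9061: 9061 = 13 · 17 · 41.
φ(13) = 13 − 1 = 12.
φ(17) = 17 − 1 = 16.
φ(41) = 41 − 1 = 40.
Multiply: 12 · 16 · 40 = 7680.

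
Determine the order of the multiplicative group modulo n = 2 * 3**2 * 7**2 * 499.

125496

φ(440118) = 440118 · (1 − 1/2) · (1 − 1/3) · (1 − 1/7) · (1 − 1/499)
       = 440118 · 5976/20958 = 125496.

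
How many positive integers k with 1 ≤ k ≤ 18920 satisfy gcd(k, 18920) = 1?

18920 = 2^3 × 5 × 11 × 43.
φ(18920) = 18920 · (1 − 1/2) · (1 − 1/5) · (1 − 1/11) · (1 − 1/43)
       = 18920 · 1680/4730 = 6720.

6720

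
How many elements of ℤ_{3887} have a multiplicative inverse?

First factor: 3887 = 13^2 × 23.
φ(3887) = 3887 · (1 − 1/13) · (1 − 1/23)
       = 3887 · 264/299 = 3432.

3432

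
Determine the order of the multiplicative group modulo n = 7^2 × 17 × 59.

φ(7^2) = 7^2 − 7^1 = 49 − 7 = 42.
φ(17) = 17 − 1 = 16.
φ(59) = 59 − 1 = 58.
φ(49147) = 42 × 16 × 58 = 38976.

38976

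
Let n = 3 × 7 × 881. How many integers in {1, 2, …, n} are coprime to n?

10560

φ(3) = 3 − 1 = 2.
φ(7) = 7 − 1 = 6.
φ(881) = 881 − 1 = 880.
Since φ is multiplicative, φ(18501) = 2 · 6 · 880 = 10560.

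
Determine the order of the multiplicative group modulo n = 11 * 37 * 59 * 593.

φ(14239709) = 14239709 · (1 − 1/11) · (1 − 1/37) · (1 − 1/59) · (1 − 1/593)
       = 14239709 · 12360960/14239709 = 12360960.

12360960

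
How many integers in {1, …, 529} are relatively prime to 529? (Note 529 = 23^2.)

506

φ(23^2) = 23^2 − 23^1 = 529 − 23 = 506.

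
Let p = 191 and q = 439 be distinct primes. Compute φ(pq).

φ(191) = 191 − 1 = 190.
φ(439) = 439 − 1 = 438.
φ(83849) = 190 × 438 = 83220.

83220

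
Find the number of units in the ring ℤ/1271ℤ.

1200

Prime factorization: 1271 = 31 * 41.
φ(1271) = 1271 · (1 − 1/31) · (1 − 1/41)
       = 1271 · 1200/1271 = 1200.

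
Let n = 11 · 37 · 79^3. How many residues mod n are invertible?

φ(200666873) = 200666873 · (1 − 1/11) · (1 − 1/37) · (1 − 1/79)
       = 200666873 · 28080/32153 = 175247280.

175247280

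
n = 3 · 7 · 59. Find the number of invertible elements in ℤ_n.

696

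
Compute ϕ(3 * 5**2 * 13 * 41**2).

787200

φ(3) = 3 − 1 = 2.
φ(5^2) = 5^1·(5−1) = 5·4 = 20.
φ(13) = 13 − 1 = 12.
φ(41^2) = 41^1·(41−1) = 41·40 = 1640.
φ(1638975) = 2 × 20 × 12 × 1640 = 787200.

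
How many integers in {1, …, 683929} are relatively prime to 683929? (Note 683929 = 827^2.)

683102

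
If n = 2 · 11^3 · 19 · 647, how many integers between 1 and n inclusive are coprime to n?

14069880

φ(32723966) = 32723966 · (1 − 1/2) · (1 − 1/11) · (1 − 1/19) · (1 − 1/647)
       = 32723966 · 116280/270446 = 14069880.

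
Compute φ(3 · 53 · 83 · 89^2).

66791296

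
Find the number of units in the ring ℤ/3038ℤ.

1260

First factor: 3038 = 2 · 7**2 · 31.
φ(2) = 2 − 1 = 1.
φ(7^2) = 7^1·(7−1) = 7·6 = 42.
φ(31) = 31 − 1 = 30.
Since φ is multiplicative, φ(3038) = 1 · 42 · 30 = 1260.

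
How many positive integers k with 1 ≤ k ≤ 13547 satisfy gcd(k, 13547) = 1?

11880

Prime factorization: 13547 = 19 · 23 · 31.
φ(13547) = 13547 · (1 − 1/19) · (1 − 1/23) · (1 − 1/31)
       = 13547 · 11880/13547 = 11880.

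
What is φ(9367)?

Prime factorization: 9367 = 17 × 19 × 29.
φ(9367) = 9367 · (1 − 1/17) · (1 − 1/19) · (1 − 1/29)
       = 9367 · 8064/9367 = 8064.

8064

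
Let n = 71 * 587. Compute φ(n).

41020

φ(71) = 71 − 1 = 70.
φ(587) = 587 − 1 = 586.
φ(41677) = 70 × 586 = 41020.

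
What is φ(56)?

Factor 56: 56 = 2^3 * 7.
φ(56) = 56 · (1 − 1/2) · (1 − 1/7)
       = 56 · 6/14 = 24.

24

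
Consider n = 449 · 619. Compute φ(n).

φ(277931) = 277931 · (1 − 1/449) · (1 − 1/619)
       = 277931 · 276864/277931 = 276864.

276864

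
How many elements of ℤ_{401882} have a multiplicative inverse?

174720

First factor: 401882 = 2 · 13**2 · 29 · 41.
φ(2) = 2 − 1 = 1.
φ(13^2) = 13^2 − 13^1 = 169 − 13 = 156.
φ(29) = 29 − 1 = 28.
φ(41) = 41 − 1 = 40.
φ(401882) = 1 × 156 × 28 × 40 = 174720.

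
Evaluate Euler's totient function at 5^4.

500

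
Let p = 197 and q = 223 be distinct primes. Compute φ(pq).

φ(43931) = 43931 · (1 − 1/197) · (1 − 1/223)
       = 43931 · 43512/43931 = 43512.

43512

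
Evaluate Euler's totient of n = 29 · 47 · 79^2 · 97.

761918976

φ(29) = 29 − 1 = 28.
φ(47) = 47 − 1 = 46.
φ(79^2) = 79^1·(79−1) = 79·78 = 6162.
φ(97) = 97 − 1 = 96.
Multiply: 28 · 46 · 6162 · 96 = 761918976.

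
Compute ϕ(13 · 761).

9120

φ(9893) = 9893 · (1 − 1/13) · (1 − 1/761)
       = 9893 · 9120/9893 = 9120.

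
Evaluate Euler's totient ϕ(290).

112

290 = 2 · 5 · 29.
φ(2) = 2 − 1 = 1.
φ(5) = 5 − 1 = 4.
φ(29) = 29 − 1 = 28.
Multiply: 1 · 4 · 28 = 112.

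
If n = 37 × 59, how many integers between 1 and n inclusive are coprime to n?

φ(2183) = 2183 · (1 − 1/37) · (1 − 1/59)
       = 2183 · 2088/2183 = 2088.

2088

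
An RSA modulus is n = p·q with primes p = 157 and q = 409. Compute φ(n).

φ(n) = (p − 1)(q − 1) = (157−1)(409−1) = 156·408 = 63648.

63648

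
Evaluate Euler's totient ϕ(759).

440

Factor 759: 759 = 3 · 11 · 23.
φ(759) = 759 · (1 − 1/3) · (1 − 1/11) · (1 − 1/23)
       = 759 · 440/759 = 440.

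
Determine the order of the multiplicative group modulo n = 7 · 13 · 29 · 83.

φ(7) = 7 − 1 = 6.
φ(13) = 13 − 1 = 12.
φ(29) = 29 − 1 = 28.
φ(83) = 83 − 1 = 82.
Since φ is multiplicative, φ(219037) = 6 · 12 · 28 · 82 = 165312.

165312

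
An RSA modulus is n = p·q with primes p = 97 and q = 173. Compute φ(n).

16512

φ(pq) = (p−1)(q−1) = 96 · 172 = 16512.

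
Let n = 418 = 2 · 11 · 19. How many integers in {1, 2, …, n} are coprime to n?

180

φ(2) = 2 − 1 = 1.
φ(11) = 11 − 1 = 10.
φ(19) = 19 − 1 = 18.
Since φ is multiplicative, φ(418) = 1 · 10 · 18 = 180.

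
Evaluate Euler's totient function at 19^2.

342

φ(19^2) = 19^1·(19−1) = 19·18 = 342.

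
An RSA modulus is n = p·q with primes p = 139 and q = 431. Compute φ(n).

59340

For distinct primes, φ(pq) = (p−1)(q−1) = 138 × 430 = 59340.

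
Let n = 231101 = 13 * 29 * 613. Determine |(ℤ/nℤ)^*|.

205632

φ(231101) = 231101 · (1 − 1/13) · (1 − 1/29) · (1 − 1/613)
       = 231101 · 205632/231101 = 205632.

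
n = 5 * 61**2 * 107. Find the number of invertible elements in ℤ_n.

φ(1990735) = 1990735 · (1 − 1/5) · (1 − 1/61) · (1 − 1/107)
       = 1990735 · 25440/32635 = 1551840.

1551840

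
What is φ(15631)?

11760

Factor 15631: 15631 = 7^2 * 11 * 29.
φ(7^2) = 7^1·(7−1) = 7·6 = 42.
φ(11) = 11 − 1 = 10.
φ(29) = 29 − 1 = 28.
φ(15631) = 42 × 10 × 28 = 11760.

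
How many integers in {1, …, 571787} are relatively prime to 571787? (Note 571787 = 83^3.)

φ(83^3) = 83^3 − 83^2 = 571787 − 6889 = 564898.

564898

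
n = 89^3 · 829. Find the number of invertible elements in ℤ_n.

577155744

φ(89^3) = 89^3 − 89^2 = 704969 − 7921 = 697048.
φ(829) = 829 − 1 = 828.
Multiply: 697048 · 828 = 577155744.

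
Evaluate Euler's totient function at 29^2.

812

φ(841) = 841 · (1 − 1/29)
       = 841 · 28/29 = 812.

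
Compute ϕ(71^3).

φ(71^3) = 71^3 − 71^2 = 357911 − 5041 = 352870.

352870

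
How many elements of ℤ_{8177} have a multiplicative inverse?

First factor: 8177 = 13 · 17 · 37.
φ(13) = 13 − 1 = 12.
φ(17) = 17 − 1 = 16.
φ(37) = 37 − 1 = 36.
Multiply: 12 · 16 · 36 = 6912.

6912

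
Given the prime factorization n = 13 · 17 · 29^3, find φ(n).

φ(13) = 13 − 1 = 12.
φ(17) = 17 − 1 = 16.
φ(29^3) = 29^2·(29−1) = 841·28 = 23548.
φ(5389969) = 12 × 16 × 23548 = 4521216.

4521216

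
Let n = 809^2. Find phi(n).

φ(809^2) = 809^1·(809−1) = 809·808 = 653672.

653672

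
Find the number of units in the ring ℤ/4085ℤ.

Factor 4085: 4085 = 5 × 19 × 43.
φ(4085) = 4085 · (1 − 1/5) · (1 − 1/19) · (1 − 1/43)
       = 4085 · 3024/4085 = 3024.

3024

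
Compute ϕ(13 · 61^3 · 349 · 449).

φ(462385945853) = 462385945853 · (1 − 1/13) · (1 − 1/61) · (1 − 1/349) · (1 − 1/449)
       = 462385945853 · 112250880/124263893 = 417685524480.

417685524480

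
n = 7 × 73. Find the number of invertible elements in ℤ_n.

432

φ(511) = 511 · (1 − 1/7) · (1 − 1/73)
       = 511 · 432/511 = 432.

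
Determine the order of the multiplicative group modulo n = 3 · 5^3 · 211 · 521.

φ(3) = 3 − 1 = 2.
φ(5^3) = 5^3 − 5^2 = 125 − 25 = 100.
φ(211) = 211 − 1 = 210.
φ(521) = 521 − 1 = 520.
Multiply: 2 · 100 · 210 · 520 = 21840000.

21840000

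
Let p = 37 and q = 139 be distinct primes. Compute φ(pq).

4968

φ(5143) = 5143 · (1 − 1/37) · (1 − 1/139)
       = 5143 · 4968/5143 = 4968.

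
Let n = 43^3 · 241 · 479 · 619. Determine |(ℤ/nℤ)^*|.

5505716119680

φ(43^3) = 43^2·(43−1) = 1849·42 = 77658.
φ(241) = 241 − 1 = 240.
φ(479) = 479 − 1 = 478.
φ(619) = 619 − 1 = 618.
Since φ is multiplicative, φ(5681311106687) = 77658 · 240 · 478 · 618 = 5505716119680.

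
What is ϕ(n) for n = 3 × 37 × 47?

φ(5217) = 5217 · (1 − 1/3) · (1 − 1/37) · (1 − 1/47)
       = 5217 · 3312/5217 = 3312.

3312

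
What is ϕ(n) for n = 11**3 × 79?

94380

φ(11^3) = 11^2·(11−1) = 121·10 = 1210.
φ(79) = 79 − 1 = 78.
Since φ is multiplicative, φ(105149) = 1210 · 78 = 94380.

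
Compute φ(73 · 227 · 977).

15881472

φ(16189867) = 16189867 · (1 − 1/73) · (1 − 1/227) · (1 − 1/977)
       = 16189867 · 15881472/16189867 = 15881472.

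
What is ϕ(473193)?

Prime factorization: 473193 = 3^2 · 7^2 · 29 · 37.
φ(3^2) = 3^2 − 3^1 = 9 − 3 = 6.
φ(7^2) = 7^1·(7−1) = 7·6 = 42.
φ(29) = 29 − 1 = 28.
φ(37) = 37 − 1 = 36.
Multiply: 6 · 42 · 28 · 36 = 254016.

254016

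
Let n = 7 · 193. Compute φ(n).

1152

φ(7) = 7 − 1 = 6.
φ(193) = 193 − 1 = 192.
Since φ is multiplicative, φ(1351) = 6 · 192 = 1152.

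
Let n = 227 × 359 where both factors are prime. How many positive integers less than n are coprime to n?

80908

φ(n) = (p − 1)(q − 1) = (227−1)(359−1) = 226·358 = 80908.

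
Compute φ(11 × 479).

φ(5269) = 5269 · (1 − 1/11) · (1 − 1/479)
       = 5269 · 4780/5269 = 4780.

4780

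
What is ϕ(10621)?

9072

Prime factorization: 10621 = 13 × 19 × 43.
φ(13) = 13 − 1 = 12.
φ(19) = 19 − 1 = 18.
φ(43) = 43 − 1 = 42.
Since φ is multiplicative, φ(10621) = 12 · 18 · 42 = 9072.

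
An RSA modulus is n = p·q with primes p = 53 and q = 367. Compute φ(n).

φ(pq) = (p−1)(q−1) = 52 · 366 = 19032.

19032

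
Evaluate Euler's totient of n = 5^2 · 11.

200

φ(5^2) = 5^1·(5−1) = 5·4 = 20.
φ(11) = 11 − 1 = 10.
Multiply: 20 · 10 = 200.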